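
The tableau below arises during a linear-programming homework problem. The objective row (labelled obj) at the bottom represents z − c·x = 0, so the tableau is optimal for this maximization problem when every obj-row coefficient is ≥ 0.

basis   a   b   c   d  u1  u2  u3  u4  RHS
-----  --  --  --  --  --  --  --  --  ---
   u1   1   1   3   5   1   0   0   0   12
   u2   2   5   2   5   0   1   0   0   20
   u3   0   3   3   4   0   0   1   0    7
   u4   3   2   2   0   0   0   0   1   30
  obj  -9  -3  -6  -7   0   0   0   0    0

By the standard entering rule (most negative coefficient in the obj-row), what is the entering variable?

Negative obj-row entries: a: -9, b: -3, c: -6, d: -7.
The most negative is -9 in column a, so a enters.

a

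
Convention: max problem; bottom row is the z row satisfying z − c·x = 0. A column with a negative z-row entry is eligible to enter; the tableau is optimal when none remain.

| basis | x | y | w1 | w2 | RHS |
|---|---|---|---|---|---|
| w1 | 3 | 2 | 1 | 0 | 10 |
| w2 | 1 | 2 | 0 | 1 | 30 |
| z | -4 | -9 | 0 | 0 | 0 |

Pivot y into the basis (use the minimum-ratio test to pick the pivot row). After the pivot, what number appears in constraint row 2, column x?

-2

Ratio test on column y — row 1: 10/2 = 5; row 2: 30/2 = 15. Minimum is 5 at row 1 (w1 leaves); pivot element 2.
Divide row 1 by 2; eliminate column y from the other rows.
Row 2 update in column x: 1 − 2·(3/2) = -2.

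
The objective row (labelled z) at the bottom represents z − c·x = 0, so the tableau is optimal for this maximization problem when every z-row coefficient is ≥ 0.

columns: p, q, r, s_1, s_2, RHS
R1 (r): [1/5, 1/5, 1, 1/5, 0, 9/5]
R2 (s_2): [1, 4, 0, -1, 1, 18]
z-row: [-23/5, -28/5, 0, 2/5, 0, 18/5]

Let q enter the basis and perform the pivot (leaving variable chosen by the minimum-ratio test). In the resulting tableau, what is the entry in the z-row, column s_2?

7/5

Ratio test on column q — row 1: (9/5)/(1/5) = 9; row 2: 18/4 = 9/2. Minimum is 9/2 at row 2 (s_2 leaves); pivot element 4.
Divide row 2 by 4; eliminate column q from the other rows.
z-row update in column s_2: 0 − (-28/5)·(1/4) = 7/5.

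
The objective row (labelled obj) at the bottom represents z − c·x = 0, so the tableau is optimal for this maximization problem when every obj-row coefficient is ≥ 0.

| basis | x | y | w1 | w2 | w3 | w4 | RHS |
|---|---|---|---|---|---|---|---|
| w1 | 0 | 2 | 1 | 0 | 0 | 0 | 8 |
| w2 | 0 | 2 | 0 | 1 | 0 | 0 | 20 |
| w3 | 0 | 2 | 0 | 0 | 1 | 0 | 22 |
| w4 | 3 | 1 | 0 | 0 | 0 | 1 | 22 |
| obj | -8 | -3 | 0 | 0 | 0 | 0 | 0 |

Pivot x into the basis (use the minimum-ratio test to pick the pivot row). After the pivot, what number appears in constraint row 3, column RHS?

Ratio test on column x — row 1: entry 0 ≤ 0; row 2: entry 0 ≤ 0; row 3: entry 0 ≤ 0; row 4: 22/3 = 22/3. Minimum is 22/3 at row 4 (w4 leaves); pivot element 3.
Divide row 4 by 3; eliminate column x from the other rows.
Row 3 update in column RHS: 22 − 0·(22/3) = 22.

22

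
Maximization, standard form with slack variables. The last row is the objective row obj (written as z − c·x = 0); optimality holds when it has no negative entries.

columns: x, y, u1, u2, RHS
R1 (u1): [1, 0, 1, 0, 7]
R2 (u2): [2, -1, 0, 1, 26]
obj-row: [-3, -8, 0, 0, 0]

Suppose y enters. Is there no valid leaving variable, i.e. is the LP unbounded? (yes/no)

yes

Every constraint-row entry in column y is ≤ 0, so increasing y is unbounded.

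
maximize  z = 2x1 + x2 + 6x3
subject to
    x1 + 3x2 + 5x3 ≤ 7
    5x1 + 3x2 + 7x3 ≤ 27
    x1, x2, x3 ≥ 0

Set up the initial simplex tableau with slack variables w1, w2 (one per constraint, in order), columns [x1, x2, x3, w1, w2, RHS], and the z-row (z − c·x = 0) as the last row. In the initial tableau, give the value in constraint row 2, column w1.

0

Slack w1 belongs to constraint 1; its column is the unit vector e_1, so the entry in row 2 is 0.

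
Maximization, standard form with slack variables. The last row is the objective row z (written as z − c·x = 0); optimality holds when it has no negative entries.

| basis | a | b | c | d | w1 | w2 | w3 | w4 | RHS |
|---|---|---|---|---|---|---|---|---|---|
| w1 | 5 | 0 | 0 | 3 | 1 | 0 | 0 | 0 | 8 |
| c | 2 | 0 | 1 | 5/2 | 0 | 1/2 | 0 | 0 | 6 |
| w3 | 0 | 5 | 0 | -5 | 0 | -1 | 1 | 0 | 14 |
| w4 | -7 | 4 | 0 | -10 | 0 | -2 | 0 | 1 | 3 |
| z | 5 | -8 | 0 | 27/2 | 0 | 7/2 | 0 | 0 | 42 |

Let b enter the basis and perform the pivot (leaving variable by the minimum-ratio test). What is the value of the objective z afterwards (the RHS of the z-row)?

Ratio test on column b — row 1: entry 0 ≤ 0; row 2: entry 0 ≤ 0; row 3: 14/5 = 14/5; row 4: 3/4 = 3/4. Minimum is 3/4 at row 4 (w4 leaves); pivot element 4.
Pivot on row 4; the z-row RHS becomes 42 − (-8)·(3/4) = 48.

48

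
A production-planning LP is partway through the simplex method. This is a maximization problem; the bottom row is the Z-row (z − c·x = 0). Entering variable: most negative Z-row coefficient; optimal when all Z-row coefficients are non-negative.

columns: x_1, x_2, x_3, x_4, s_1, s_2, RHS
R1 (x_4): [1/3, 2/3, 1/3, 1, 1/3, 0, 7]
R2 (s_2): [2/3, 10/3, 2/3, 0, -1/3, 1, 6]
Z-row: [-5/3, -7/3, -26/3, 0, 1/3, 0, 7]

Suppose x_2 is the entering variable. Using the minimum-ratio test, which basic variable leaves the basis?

Column x_2 entries and ratios — x_4: 7/(2/3) = 21/2; s_2: 6/(10/3) = 9/5.
Smallest ratio is 9/5 in the row of s_2, so s_2 leaves.

s_2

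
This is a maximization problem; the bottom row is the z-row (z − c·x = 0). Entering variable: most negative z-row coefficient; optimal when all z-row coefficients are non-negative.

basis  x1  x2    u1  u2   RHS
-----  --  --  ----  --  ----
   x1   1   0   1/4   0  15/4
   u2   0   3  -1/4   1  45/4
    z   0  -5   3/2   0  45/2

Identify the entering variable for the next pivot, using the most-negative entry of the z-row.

Negative z-row entries: x2: -5.
The most negative is -5 in column x2, so x2 enters.

x2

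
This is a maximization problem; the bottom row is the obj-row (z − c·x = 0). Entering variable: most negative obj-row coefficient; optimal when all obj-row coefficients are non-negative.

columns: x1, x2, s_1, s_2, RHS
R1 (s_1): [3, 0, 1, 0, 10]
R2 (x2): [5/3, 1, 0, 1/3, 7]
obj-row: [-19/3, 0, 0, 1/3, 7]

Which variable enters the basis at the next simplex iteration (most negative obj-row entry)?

x1

Negative obj-row entries: x1: -19/3.
The most negative is -19/3 in column x1, so x1 enters.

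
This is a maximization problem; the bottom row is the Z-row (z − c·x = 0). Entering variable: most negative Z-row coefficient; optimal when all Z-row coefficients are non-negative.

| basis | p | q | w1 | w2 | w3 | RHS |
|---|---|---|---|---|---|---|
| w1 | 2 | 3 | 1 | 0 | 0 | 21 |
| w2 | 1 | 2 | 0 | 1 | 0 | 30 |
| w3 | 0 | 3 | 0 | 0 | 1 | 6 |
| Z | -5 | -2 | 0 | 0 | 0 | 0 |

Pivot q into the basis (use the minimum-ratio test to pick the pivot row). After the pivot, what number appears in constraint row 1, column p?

2

Ratio test on column q — row 1: 21/3 = 7; row 2: 30/2 = 15; row 3: 6/3 = 2. Minimum is 2 at row 3 (w3 leaves); pivot element 3.
Divide row 3 by 3; eliminate column q from the other rows.
Row 1 update in column p: 2 − 3·0 = 2.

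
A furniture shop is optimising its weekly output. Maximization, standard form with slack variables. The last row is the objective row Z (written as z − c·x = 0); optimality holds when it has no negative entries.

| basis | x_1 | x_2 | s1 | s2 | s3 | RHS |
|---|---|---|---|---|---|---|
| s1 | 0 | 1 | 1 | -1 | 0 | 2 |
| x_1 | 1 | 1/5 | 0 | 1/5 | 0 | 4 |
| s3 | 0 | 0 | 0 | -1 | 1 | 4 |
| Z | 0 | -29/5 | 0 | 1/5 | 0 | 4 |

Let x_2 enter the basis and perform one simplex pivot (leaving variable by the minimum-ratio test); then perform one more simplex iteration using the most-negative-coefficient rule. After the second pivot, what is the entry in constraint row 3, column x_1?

Ratio test on column x_2 — row 1: 2/1 = 2; row 2: 4/(1/5) = 20; row 3: entry 0 ≤ 0. Minimum is 2 at row 1 (s1 leaves); pivot element 1.
Divide row 1 by 1; eliminate column x_2 from the other rows.
Second iteration: most negative Z-row entry is -28/5 in column s2, so s2 enters.
Ratio test on column s2 — row 1: entry -1 ≤ 0; row 2: (18/5)/(2/5) = 9; row 3: entry -1 ≤ 0. Minimum is 9 at row 2 (x_1 leaves); pivot element 2/5.
Divide row 2 by 2/5; eliminate column s2 from the other rows.
After both pivots, the entry at constraint row 3, column x_1 is 5/2.

5/2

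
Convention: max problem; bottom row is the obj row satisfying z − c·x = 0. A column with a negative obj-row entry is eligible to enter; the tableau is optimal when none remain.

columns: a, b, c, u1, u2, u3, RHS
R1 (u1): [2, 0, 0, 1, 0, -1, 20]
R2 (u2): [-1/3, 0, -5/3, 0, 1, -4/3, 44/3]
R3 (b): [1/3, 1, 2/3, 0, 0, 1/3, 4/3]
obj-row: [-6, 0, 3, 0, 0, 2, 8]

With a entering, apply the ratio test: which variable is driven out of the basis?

Column a entries and ratios — u1: 20/2 = 10; u2: -1/3 ≤ 0, skip; b: (4/3)/(1/3) = 4.
Smallest ratio is 4 in the row of b, so b leaves.

b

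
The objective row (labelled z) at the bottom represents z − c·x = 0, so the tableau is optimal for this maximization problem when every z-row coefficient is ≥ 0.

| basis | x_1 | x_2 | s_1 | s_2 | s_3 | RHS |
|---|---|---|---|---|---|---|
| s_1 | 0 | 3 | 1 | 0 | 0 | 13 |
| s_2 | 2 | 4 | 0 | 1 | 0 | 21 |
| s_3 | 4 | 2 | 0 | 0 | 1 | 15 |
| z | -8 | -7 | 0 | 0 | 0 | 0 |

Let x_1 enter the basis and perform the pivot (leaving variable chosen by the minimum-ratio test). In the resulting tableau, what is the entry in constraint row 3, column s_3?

Ratio test on column x_1 — row 1: entry 0 ≤ 0; row 2: 21/2 = 21/2; row 3: 15/4 = 15/4. Minimum is 15/4 at row 3 (s_3 leaves); pivot element 4.
Divide row 3 by 4; eliminate column x_1 from the other rows.
In the new row 3, the s_3 entry is the old entry divided by the pivot: 1/4 = 1/4.

1/4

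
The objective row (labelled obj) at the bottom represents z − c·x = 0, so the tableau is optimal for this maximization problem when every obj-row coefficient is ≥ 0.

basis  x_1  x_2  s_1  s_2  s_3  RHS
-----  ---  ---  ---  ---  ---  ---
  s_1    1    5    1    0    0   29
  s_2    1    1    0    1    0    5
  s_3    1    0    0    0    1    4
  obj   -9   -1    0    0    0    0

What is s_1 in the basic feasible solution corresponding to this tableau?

s_1 is basic (row 1); its value is the RHS of that row, 29.

29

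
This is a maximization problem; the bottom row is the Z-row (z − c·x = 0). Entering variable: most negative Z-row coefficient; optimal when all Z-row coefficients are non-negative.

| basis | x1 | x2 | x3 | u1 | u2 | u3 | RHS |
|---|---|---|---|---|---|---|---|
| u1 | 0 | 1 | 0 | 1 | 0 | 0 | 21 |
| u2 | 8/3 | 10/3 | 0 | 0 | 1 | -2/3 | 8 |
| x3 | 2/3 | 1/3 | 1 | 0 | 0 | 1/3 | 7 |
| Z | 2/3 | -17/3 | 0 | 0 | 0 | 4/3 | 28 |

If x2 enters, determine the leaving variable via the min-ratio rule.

u2

Column x2 entries and ratios — u1: 21/1 = 21; u2: 8/(10/3) = 12/5; x3: 7/(1/3) = 21.
Smallest ratio is 12/5 in the row of u2, so u2 leaves.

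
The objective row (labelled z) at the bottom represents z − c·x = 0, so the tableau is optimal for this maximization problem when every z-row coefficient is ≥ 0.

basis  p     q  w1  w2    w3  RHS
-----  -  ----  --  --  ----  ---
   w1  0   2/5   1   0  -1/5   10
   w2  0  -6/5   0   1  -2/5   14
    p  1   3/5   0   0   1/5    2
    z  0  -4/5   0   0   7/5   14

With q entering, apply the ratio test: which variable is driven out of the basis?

Column q entries and ratios — w1: 10/(2/5) = 25; w2: -6/5 ≤ 0, skip; p: 2/(3/5) = 10/3.
Smallest ratio is 10/3 in the row of p, so p leaves.

p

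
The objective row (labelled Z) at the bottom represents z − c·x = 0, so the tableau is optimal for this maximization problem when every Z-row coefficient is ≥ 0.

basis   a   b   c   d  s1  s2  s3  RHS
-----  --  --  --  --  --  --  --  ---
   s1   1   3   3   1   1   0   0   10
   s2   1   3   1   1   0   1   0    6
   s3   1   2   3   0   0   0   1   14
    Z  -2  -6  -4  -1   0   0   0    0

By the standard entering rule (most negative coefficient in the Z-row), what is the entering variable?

b

Negative Z-row entries: a: -2, b: -6, c: -4, d: -1.
The most negative is -6 in column b, so b enters.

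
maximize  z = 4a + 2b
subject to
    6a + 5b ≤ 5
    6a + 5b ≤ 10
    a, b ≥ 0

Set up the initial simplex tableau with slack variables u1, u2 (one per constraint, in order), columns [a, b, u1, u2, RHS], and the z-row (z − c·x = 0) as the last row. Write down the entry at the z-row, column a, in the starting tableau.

-4

The z-row carries the negated objective coefficients: the a entry is -4.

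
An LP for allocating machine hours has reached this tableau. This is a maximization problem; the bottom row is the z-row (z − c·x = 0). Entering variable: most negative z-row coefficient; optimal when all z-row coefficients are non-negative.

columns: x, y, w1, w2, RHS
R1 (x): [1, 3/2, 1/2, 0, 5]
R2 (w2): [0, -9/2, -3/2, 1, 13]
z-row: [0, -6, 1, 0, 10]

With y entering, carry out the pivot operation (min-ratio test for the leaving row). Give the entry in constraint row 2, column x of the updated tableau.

Ratio test on column y — row 1: 5/(3/2) = 10/3; row 2: entry -9/2 ≤ 0. Minimum is 10/3 at row 1 (x leaves); pivot element 3/2.
Divide row 1 by 3/2; eliminate column y from the other rows.
Row 2 update in column x: 0 − (-9/2)·(2/3) = 3.

3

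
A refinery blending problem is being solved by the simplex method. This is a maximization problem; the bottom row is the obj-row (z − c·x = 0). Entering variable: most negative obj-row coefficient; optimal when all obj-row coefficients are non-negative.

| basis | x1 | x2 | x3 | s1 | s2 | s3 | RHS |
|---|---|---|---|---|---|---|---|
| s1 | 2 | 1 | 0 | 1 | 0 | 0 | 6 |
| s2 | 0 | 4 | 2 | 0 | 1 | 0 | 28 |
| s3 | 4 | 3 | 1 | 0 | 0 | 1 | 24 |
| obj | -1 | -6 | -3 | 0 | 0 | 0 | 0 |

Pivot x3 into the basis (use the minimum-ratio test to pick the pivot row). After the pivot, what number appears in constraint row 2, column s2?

Ratio test on column x3 — row 1: entry 0 ≤ 0; row 2: 28/2 = 14; row 3: 24/1 = 24. Minimum is 14 at row 2 (s2 leaves); pivot element 2.
Divide row 2 by 2; eliminate column x3 from the other rows.
In the new row 2, the s2 entry is the old entry divided by the pivot: 1/2 = 1/2.

1/2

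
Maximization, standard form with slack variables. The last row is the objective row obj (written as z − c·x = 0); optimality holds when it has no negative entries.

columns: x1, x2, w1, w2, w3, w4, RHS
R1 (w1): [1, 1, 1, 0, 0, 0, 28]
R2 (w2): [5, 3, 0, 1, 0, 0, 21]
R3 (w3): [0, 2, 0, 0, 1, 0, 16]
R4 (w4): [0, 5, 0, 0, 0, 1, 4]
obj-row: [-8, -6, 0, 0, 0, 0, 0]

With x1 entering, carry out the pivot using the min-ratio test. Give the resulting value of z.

Ratio test on column x1 — row 1: 28/1 = 28; row 2: 21/5 = 21/5; row 3: entry 0 ≤ 0; row 4: entry 0 ≤ 0. Minimum is 21/5 at row 2 (w2 leaves); pivot element 5.
Pivot on row 2; the obj-row RHS becomes 0 − (-8)·(21/5) = 168/5.

168/5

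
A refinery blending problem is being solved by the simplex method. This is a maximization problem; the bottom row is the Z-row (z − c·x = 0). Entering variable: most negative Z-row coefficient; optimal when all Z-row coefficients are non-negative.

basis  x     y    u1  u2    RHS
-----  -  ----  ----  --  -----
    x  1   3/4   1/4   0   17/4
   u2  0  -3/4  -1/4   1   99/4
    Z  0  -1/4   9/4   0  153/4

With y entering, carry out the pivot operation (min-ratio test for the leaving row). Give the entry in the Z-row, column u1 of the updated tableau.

7/3

Ratio test on column y — row 1: (17/4)/(3/4) = 17/3; row 2: entry -3/4 ≤ 0. Minimum is 17/3 at row 1 (x leaves); pivot element 3/4.
Divide row 1 by 3/4; eliminate column y from the other rows.
Z-row update in column u1: 9/4 − (-1/4)·(1/3) = 7/3.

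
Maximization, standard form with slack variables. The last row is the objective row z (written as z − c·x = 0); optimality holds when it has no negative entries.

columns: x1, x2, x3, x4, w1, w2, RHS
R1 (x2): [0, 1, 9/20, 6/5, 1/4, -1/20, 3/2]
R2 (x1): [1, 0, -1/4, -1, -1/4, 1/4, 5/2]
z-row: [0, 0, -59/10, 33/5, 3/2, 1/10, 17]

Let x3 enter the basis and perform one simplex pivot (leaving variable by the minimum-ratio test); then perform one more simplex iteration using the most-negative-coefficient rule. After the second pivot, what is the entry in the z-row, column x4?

43/2

Ratio test on column x3 — row 1: (3/2)/(9/20) = 10/3; row 2: entry -1/4 ≤ 0. Minimum is 10/3 at row 1 (x2 leaves); pivot element 9/20.
Divide row 1 by 9/20; eliminate column x3 from the other rows.
Second iteration: most negative z-row entry is -5/9 in column w2, so w2 enters.
Ratio test on column w2 — row 1: entry -1/9 ≤ 0; row 2: (10/3)/(2/9) = 15. Minimum is 15 at row 2 (x1 leaves); pivot element 2/9.
Divide row 2 by 2/9; eliminate column w2 from the other rows.
After both pivots, the entry at the z-row, column x4 is 43/2.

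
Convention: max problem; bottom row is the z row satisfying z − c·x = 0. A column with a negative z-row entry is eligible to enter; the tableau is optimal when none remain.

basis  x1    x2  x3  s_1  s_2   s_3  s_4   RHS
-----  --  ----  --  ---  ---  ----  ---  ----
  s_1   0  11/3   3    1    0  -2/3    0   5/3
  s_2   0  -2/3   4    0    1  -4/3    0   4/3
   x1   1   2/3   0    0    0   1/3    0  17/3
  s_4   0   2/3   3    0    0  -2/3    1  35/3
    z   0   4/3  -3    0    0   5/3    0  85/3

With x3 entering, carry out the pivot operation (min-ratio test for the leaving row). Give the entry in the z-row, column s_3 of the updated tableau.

2/3

Ratio test on column x3 — row 1: (5/3)/3 = 5/9; row 2: (4/3)/4 = 1/3; row 3: entry 0 ≤ 0; row 4: (35/3)/3 = 35/9. Minimum is 1/3 at row 2 (s_2 leaves); pivot element 4.
Divide row 2 by 4; eliminate column x3 from the other rows.
z-row update in column s_3: 5/3 − (-3)·(-1/3) = 2/3.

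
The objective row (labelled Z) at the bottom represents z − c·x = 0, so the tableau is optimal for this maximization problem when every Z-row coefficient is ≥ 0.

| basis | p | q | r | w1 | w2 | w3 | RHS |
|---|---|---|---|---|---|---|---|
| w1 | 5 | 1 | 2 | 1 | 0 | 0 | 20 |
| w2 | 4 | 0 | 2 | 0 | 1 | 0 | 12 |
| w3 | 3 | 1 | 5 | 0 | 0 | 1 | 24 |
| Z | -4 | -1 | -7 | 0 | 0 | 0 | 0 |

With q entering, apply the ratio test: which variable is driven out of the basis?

Column q entries and ratios — w1: 20/1 = 20; w2: 0 ≤ 0, skip; w3: 24/1 = 24.
Smallest ratio is 20 in the row of w1, so w1 leaves.

w1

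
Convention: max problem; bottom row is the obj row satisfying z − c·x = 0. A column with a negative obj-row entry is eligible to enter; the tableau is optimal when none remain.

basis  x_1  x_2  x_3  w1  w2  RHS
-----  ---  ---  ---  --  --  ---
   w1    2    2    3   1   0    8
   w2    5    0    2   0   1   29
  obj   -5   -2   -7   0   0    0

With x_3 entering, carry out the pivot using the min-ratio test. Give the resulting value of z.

Ratio test on column x_3 — row 1: 8/3 = 8/3; row 2: 29/2 = 29/2. Minimum is 8/3 at row 1 (w1 leaves); pivot element 3.
Pivot on row 1; the obj-row RHS becomes 0 − (-7)·(8/3) = 56/3.

56/3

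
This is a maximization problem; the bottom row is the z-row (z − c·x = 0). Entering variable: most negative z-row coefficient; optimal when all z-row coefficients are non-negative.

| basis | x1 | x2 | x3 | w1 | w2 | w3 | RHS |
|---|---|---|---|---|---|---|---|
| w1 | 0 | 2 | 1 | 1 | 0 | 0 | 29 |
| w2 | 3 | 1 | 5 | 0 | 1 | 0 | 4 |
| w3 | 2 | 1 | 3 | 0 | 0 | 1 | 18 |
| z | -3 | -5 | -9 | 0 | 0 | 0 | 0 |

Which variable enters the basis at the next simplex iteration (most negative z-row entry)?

x3

Negative z-row entries: x1: -3, x2: -5, x3: -9.
The most negative is -9 in column x3, so x3 enters.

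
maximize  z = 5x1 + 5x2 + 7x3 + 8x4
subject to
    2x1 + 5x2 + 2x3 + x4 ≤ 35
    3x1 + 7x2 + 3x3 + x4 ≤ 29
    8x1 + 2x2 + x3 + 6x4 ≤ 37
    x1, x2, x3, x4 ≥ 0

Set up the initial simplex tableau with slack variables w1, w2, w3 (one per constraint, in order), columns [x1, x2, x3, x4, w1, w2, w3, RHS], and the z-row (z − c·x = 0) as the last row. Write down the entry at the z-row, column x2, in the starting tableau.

The z-row carries the negated objective coefficients: the x2 entry is -5.

-5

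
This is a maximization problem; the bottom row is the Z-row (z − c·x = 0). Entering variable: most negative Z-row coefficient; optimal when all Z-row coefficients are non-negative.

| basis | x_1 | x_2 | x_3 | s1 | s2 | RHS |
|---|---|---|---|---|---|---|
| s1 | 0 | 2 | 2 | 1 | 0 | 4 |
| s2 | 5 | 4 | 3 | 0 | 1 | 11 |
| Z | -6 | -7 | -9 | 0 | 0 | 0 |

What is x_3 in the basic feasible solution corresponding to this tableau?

0

x_3 is not in the basis, so in the current basic feasible solution x_3 = 0.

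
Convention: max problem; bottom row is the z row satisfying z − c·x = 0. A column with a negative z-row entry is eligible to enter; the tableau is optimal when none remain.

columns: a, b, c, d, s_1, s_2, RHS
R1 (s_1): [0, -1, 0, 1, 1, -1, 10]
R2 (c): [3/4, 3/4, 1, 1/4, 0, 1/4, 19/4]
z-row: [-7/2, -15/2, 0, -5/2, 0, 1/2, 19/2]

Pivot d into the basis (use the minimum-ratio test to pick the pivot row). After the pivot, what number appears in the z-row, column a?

-7/2

Ratio test on column d — row 1: 10/1 = 10; row 2: (19/4)/(1/4) = 19. Minimum is 10 at row 1 (s_1 leaves); pivot element 1.
Divide row 1 by 1; eliminate column d from the other rows.
z-row update in column a: -7/2 − (-5/2)·0 = -7/2.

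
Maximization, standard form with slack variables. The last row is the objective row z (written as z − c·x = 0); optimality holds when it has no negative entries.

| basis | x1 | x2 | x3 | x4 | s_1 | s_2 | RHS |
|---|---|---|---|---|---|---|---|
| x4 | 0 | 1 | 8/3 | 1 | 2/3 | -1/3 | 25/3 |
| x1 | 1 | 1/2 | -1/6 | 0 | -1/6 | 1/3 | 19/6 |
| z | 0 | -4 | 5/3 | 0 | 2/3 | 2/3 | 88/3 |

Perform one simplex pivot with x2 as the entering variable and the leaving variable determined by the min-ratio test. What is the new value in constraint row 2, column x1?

Ratio test on column x2 — row 1: (25/3)/1 = 25/3; row 2: (19/6)/(1/2) = 19/3. Minimum is 19/3 at row 2 (x1 leaves); pivot element 1/2.
Divide row 2 by 1/2; eliminate column x2 from the other rows.
In the new row 2, the x1 entry is the old entry divided by the pivot: 1/(1/2) = 2.

2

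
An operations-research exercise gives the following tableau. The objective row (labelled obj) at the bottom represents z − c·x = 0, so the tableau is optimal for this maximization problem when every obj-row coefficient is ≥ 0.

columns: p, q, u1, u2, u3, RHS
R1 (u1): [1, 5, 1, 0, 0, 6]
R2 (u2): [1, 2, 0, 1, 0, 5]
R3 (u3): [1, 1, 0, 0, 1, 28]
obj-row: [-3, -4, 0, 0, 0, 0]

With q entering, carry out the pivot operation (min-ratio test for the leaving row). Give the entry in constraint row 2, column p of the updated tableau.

3/5

Ratio test on column q — row 1: 6/5 = 6/5; row 2: 5/2 = 5/2; row 3: 28/1 = 28. Minimum is 6/5 at row 1 (u1 leaves); pivot element 5.
Divide row 1 by 5; eliminate column q from the other rows.
Row 2 update in column p: 1 − 2·(1/5) = 3/5.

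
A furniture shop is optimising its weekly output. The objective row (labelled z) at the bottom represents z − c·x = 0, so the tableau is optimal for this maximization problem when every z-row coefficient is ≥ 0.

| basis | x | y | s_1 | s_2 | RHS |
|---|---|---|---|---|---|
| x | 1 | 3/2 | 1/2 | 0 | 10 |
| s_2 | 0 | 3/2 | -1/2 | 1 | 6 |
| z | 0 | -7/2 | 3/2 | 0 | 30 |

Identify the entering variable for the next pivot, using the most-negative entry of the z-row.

y

Negative z-row entries: y: -7/2.
The most negative is -7/2 in column y, so y enters.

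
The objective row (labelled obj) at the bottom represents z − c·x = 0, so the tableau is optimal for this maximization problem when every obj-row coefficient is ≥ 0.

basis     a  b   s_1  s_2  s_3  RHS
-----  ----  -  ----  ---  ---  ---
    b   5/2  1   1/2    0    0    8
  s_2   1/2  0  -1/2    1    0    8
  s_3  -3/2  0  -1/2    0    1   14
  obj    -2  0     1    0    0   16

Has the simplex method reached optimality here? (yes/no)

no

The obj-row has a negative entry -2 in column a, so it is not optimal.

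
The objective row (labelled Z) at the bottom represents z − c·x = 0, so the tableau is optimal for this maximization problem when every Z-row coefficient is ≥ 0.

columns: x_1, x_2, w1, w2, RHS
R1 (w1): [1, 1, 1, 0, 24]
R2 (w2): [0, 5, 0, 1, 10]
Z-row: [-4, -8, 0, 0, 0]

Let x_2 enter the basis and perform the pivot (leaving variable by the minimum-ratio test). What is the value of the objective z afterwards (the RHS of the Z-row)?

Ratio test on column x_2 — row 1: 24/1 = 24; row 2: 10/5 = 2. Minimum is 2 at row 2 (w2 leaves); pivot element 5.
Pivot on row 2; the Z-row RHS becomes 0 − (-8)·2 = 16.

16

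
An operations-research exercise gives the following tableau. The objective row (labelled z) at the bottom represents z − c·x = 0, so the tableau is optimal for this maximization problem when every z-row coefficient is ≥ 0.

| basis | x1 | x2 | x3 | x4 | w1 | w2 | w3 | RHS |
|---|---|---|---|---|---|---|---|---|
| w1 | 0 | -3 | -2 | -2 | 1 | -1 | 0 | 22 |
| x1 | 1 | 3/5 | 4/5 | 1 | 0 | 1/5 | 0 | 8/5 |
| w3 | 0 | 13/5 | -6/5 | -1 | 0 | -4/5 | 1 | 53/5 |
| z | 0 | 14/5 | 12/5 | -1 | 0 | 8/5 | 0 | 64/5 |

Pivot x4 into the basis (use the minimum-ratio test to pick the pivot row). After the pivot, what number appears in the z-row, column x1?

1

Ratio test on column x4 — row 1: entry -2 ≤ 0; row 2: (8/5)/1 = 8/5; row 3: entry -1 ≤ 0. Minimum is 8/5 at row 2 (x1 leaves); pivot element 1.
Divide row 2 by 1; eliminate column x4 from the other rows.
z-row update in column x1: 0 − (-1)·1 = 1.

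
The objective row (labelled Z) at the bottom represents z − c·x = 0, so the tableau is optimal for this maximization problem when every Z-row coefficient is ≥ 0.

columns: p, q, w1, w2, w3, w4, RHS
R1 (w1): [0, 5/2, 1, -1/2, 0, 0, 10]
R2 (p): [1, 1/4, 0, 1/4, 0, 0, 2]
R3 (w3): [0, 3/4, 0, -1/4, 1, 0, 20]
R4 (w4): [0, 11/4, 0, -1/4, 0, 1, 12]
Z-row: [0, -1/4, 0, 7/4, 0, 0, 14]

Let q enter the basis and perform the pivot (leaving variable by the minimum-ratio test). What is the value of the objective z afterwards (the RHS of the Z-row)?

Ratio test on column q — row 1: 10/(5/2) = 4; row 2: 2/(1/4) = 8; row 3: 20/(3/4) = 80/3; row 4: 12/(11/4) = 48/11. Minimum is 4 at row 1 (w1 leaves); pivot element 5/2.
Pivot on row 1; the Z-row RHS becomes 14 − (-1/4)·4 = 15.

15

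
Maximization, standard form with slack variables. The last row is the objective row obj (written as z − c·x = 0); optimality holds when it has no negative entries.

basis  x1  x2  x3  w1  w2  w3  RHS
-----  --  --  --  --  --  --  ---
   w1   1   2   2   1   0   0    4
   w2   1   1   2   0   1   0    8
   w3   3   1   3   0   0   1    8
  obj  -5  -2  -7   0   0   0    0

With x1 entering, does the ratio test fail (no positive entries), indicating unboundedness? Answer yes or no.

no

Column x1 has positive entries in row(s) 1, 2, 3, so the ratio test bounds it — not unbounded.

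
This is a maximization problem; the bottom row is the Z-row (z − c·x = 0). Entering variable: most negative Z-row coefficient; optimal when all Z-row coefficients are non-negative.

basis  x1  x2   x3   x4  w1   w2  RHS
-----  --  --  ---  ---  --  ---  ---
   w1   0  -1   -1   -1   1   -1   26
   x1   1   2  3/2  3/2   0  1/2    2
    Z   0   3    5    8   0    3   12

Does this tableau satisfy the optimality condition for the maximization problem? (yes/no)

Every Z-row coefficient is ≥ 0, so the tableau is optimal.

yes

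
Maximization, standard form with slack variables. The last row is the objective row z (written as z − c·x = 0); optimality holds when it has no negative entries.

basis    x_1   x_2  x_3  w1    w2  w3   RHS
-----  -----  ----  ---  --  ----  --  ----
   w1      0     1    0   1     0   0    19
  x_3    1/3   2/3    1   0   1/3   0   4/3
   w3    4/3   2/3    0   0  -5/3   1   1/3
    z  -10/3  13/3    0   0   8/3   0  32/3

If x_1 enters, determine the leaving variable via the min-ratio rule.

w3

Column x_1 entries and ratios — w1: 0 ≤ 0, skip; x_3: (4/3)/(1/3) = 4; w3: (1/3)/(4/3) = 1/4.
Smallest ratio is 1/4 in the row of w3, so w3 leaves.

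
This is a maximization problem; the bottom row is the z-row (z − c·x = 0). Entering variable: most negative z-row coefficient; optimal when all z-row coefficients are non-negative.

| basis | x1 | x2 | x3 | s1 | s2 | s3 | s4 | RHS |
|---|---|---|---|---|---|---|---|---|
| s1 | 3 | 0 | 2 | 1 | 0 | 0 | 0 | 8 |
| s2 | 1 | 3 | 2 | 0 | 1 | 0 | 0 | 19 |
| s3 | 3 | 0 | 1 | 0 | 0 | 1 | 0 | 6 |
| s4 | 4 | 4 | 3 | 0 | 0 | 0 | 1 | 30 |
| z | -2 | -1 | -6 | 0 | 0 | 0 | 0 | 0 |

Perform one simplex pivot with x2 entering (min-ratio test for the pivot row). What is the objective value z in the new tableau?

Ratio test on column x2 — row 1: entry 0 ≤ 0; row 2: 19/3 = 19/3; row 3: entry 0 ≤ 0; row 4: 30/4 = 15/2. Minimum is 19/3 at row 2 (s2 leaves); pivot element 3.
Pivot on row 2; the z-row RHS becomes 0 − (-1)·(19/3) = 19/3.

19/3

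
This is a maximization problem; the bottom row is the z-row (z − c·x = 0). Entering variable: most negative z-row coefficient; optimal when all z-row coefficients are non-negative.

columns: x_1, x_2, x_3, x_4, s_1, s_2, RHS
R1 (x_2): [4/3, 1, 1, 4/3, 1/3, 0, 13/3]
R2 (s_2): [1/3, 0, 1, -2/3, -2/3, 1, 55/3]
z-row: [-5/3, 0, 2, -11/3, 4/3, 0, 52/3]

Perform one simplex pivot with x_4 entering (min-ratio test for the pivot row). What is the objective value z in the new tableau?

Ratio test on column x_4 — row 1: (13/3)/(4/3) = 13/4; row 2: entry -2/3 ≤ 0. Minimum is 13/4 at row 1 (x_2 leaves); pivot element 4/3.
Pivot on row 1; the z-row RHS becomes 52/3 − (-11/3)·(13/4) = 117/4.

117/4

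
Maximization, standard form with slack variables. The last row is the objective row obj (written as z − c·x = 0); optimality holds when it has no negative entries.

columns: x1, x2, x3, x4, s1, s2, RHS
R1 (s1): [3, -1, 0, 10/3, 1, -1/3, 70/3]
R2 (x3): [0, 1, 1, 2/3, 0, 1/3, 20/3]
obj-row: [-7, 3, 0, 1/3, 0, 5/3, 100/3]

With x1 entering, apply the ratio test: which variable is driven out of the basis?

s1

Column x1 entries and ratios — s1: (70/3)/3 = 70/9; x3: 0 ≤ 0, skip.
Smallest ratio is 70/9 in the row of s1, so s1 leaves.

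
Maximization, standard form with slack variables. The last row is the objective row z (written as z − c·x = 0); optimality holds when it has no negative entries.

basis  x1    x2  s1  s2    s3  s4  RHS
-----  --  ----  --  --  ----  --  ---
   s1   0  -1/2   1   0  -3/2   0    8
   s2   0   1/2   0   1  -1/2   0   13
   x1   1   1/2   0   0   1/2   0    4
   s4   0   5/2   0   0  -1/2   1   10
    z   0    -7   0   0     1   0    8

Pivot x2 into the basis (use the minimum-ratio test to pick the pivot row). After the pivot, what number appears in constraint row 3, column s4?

Ratio test on column x2 — row 1: entry -1/2 ≤ 0; row 2: 13/(1/2) = 26; row 3: 4/(1/2) = 8; row 4: 10/(5/2) = 4. Minimum is 4 at row 4 (s4 leaves); pivot element 5/2.
Divide row 4 by 5/2; eliminate column x2 from the other rows.
Row 3 update in column s4: 0 − (1/2)·(2/5) = -1/5.

-1/5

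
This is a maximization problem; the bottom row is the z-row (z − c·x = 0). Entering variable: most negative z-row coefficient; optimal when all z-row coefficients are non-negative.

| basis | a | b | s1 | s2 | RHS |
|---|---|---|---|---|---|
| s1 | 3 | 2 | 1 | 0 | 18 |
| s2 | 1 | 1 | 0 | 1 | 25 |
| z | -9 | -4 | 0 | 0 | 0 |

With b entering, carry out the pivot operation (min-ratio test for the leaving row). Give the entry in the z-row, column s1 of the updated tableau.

Ratio test on column b — row 1: 18/2 = 9; row 2: 25/1 = 25. Minimum is 9 at row 1 (s1 leaves); pivot element 2.
Divide row 1 by 2; eliminate column b from the other rows.
z-row update in column s1: 0 − (-4)·(1/2) = 2.

2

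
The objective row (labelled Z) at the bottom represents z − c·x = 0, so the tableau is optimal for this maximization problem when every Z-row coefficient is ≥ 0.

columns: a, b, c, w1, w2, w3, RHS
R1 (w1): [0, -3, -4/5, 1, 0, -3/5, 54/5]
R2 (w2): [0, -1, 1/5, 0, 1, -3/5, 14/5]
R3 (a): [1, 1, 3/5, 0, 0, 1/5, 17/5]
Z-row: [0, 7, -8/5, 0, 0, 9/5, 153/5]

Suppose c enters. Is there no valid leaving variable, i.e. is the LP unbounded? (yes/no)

Column c has positive entries in row(s) 2, 3, so the ratio test bounds it — not unbounded.

no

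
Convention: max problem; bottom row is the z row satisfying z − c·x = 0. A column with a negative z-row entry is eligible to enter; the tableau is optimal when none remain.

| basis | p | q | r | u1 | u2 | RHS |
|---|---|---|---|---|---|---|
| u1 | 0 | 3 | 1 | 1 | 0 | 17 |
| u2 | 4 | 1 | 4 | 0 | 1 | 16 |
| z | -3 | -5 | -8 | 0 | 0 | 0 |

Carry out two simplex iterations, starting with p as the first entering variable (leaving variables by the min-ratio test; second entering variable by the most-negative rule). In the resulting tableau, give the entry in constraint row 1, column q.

Ratio test on column p — row 1: entry 0 ≤ 0; row 2: 16/4 = 4. Minimum is 4 at row 2 (u2 leaves); pivot element 4.
Divide row 2 by 4; eliminate column p from the other rows.
Second iteration: most negative z-row entry is -5 in column r, so r enters.
Ratio test on column r — row 1: 17/1 = 17; row 2: 4/1 = 4. Minimum is 4 at row 2 (p leaves); pivot element 1.
Divide row 2 by 1; eliminate column r from the other rows.
After both pivots, the entry at constraint row 1, column q is 11/4.

11/4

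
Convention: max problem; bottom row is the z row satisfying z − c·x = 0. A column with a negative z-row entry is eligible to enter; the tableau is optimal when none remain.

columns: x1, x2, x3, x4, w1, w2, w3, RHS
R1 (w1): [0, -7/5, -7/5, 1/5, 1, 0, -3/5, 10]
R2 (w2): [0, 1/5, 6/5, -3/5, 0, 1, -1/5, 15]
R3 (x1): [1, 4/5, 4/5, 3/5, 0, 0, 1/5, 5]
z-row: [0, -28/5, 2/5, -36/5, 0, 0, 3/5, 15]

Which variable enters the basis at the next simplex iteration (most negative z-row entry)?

x4

Negative z-row entries: x2: -28/5, x4: -36/5.
The most negative is -36/5 in column x4, so x4 enters.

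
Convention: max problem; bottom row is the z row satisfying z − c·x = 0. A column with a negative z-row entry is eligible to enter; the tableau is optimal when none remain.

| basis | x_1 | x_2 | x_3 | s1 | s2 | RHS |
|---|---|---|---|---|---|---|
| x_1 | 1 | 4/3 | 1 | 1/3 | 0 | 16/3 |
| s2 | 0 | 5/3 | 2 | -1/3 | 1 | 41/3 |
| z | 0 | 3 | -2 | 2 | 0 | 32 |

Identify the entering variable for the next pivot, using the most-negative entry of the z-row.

Negative z-row entries: x_3: -2.
The most negative is -2 in column x_3, so x_3 enters.

x_3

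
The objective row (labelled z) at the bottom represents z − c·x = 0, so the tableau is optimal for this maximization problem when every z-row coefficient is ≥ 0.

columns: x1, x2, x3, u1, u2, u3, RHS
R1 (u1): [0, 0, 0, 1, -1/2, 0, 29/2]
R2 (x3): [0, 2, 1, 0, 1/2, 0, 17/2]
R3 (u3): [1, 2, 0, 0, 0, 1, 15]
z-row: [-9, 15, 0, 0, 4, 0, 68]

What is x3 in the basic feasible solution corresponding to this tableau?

x3 is basic (row 2); its value is the RHS of that row, 17/2.

17/2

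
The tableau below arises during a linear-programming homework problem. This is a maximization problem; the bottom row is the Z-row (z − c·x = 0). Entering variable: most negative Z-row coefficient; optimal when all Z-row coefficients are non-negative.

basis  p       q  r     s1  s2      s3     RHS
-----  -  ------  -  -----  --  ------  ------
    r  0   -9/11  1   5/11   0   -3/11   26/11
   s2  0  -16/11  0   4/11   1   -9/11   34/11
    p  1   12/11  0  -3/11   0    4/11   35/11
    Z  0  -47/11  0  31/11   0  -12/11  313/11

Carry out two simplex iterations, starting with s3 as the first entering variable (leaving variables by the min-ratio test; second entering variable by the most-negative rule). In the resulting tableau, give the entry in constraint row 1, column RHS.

Ratio test on column s3 — row 1: entry -3/11 ≤ 0; row 2: entry -9/11 ≤ 0; row 3: (35/11)/(4/11) = 35/4. Minimum is 35/4 at row 3 (p leaves); pivot element 4/11.
Divide row 3 by 4/11; eliminate column s3 from the other rows.
Second iteration: most negative Z-row entry is -1 in column q, so q enters.
Ratio test on column q — row 1: entry 0 ≤ 0; row 2: (41/4)/1 = 41/4; row 3: (35/4)/3 = 35/12. Minimum is 35/12 at row 3 (s3 leaves); pivot element 3.
Divide row 3 by 3; eliminate column q from the other rows.
After both pivots, the entry at constraint row 1, column RHS is 19/4.

19/4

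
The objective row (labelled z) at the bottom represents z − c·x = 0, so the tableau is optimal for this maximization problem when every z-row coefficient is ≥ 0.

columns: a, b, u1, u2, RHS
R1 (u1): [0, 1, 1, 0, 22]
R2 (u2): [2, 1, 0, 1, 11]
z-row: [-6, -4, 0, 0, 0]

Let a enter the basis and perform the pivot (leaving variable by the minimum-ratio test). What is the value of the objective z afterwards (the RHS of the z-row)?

33

Ratio test on column a — row 1: entry 0 ≤ 0; row 2: 11/2 = 11/2. Minimum is 11/2 at row 2 (u2 leaves); pivot element 2.
Pivot on row 2; the z-row RHS becomes 0 − (-6)·(11/2) = 33.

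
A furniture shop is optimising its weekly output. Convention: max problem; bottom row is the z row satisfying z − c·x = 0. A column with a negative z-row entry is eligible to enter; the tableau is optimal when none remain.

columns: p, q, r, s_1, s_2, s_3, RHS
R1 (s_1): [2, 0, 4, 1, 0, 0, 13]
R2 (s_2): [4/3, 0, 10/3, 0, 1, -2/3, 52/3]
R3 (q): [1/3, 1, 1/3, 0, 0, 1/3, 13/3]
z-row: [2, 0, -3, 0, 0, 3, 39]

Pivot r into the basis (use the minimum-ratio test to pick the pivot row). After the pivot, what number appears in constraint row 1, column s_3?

Ratio test on column r — row 1: 13/4 = 13/4; row 2: (52/3)/(10/3) = 26/5; row 3: (13/3)/(1/3) = 13. Minimum is 13/4 at row 1 (s_1 leaves); pivot element 4.
Divide row 1 by 4; eliminate column r from the other rows.
In the new row 1, the s_3 entry is the old entry divided by the pivot: 0/4 = 0.

0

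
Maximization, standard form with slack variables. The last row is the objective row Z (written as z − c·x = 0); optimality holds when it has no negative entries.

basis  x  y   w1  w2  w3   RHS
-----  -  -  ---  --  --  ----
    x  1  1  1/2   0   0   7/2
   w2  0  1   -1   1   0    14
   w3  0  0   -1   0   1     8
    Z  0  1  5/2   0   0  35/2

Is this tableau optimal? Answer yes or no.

Every Z-row coefficient is ≥ 0, so the tableau is optimal.

yes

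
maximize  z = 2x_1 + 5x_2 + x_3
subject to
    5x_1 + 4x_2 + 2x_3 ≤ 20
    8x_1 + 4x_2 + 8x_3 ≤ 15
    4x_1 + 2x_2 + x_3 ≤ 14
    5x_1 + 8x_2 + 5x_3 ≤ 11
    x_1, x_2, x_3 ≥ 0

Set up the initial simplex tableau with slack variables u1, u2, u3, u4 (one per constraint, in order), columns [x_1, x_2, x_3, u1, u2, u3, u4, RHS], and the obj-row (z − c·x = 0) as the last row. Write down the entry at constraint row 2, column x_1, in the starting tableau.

8

Constraint 2 has coefficient 8 on x_1.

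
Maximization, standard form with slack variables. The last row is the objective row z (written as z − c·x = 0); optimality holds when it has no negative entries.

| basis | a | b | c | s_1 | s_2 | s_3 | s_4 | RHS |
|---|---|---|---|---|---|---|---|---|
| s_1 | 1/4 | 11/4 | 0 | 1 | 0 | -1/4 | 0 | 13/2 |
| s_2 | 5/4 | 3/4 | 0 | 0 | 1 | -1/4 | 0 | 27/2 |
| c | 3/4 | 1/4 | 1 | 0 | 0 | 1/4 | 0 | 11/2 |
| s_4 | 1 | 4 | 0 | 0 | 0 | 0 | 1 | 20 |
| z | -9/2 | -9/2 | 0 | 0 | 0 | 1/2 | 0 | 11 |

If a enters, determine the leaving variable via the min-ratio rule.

Column a entries and ratios — s_1: (13/2)/(1/4) = 26; s_2: (27/2)/(5/4) = 54/5; c: (11/2)/(3/4) = 22/3; s_4: 20/1 = 20.
Smallest ratio is 22/3 in the row of c, so c leaves.

c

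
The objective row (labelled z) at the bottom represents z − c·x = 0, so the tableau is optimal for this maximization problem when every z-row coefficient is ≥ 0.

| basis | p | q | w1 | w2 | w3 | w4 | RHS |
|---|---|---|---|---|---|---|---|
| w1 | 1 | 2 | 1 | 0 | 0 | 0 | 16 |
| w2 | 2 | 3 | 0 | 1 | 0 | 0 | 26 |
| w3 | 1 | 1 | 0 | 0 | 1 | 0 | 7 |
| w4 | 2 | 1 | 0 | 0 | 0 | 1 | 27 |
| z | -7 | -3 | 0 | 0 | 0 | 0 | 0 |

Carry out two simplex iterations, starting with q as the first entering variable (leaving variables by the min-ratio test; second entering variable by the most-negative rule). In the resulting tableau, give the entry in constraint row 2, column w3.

Ratio test on column q — row 1: 16/2 = 8; row 2: 26/3 = 26/3; row 3: 7/1 = 7; row 4: 27/1 = 27. Minimum is 7 at row 3 (w3 leaves); pivot element 1.
Divide row 3 by 1; eliminate column q from the other rows.
Second iteration: most negative z-row entry is -4 in column p, so p enters.
Ratio test on column p — row 1: entry -1 ≤ 0; row 2: entry -1 ≤ 0; row 3: 7/1 = 7; row 4: 20/1 = 20. Minimum is 7 at row 3 (q leaves); pivot element 1.
Divide row 3 by 1; eliminate column p from the other rows.
After both pivots, the entry at constraint row 2, column w3 is -2.

-2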